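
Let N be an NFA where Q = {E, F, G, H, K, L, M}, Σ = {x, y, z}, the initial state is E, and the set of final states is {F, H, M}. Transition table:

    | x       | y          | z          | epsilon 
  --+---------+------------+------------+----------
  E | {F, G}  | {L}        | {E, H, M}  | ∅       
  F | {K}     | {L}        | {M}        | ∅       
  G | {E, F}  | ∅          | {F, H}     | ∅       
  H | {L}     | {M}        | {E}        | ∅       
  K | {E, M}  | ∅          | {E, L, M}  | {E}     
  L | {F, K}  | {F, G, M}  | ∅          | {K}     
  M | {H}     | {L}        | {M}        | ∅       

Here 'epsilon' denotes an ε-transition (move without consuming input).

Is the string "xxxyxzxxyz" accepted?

Yes

Start in {E}.
Read 'x': E→{F, G}; now {F, G}.
Read 'x': F→{K}, G→{E, F}; now {E, F, K}.
Read 'x': E→{F, G}, F→{K}, K→{E, M}; now {E, F, G, K, M}.
Read 'y': E→{L}, F→{L}, G→∅, K→∅, M→{L}; union {L}; ε-closure = {E, K, L}.
Read 'x': E→{F, G}, K→{E, M}, L→{F, K}; now {E, F, G, K, M}.
Read 'z': E→{E, H, M}, F→{M}, G→{F, H}, K→{E, L, M}, M→{M}; union {E, F, H, L, M}; ε-closure = {E, F, H, K, L, M}.
Read 'x': E→{F, G}, F→{K}, H→{L}, K→{E, M}, L→{F, K}, M→{H}; now {E, F, G, H, K, L, M}.
Read 'x': E→{F, G}, F→{K}, G→{E, F}, H→{L}, K→{E, M}, L→{F, K}, M→{H}; now {E, F, G, H, K, L, M}.
Read 'y': E→{L}, F→{L}, G→∅, H→{M}, K→∅, L→{F, G, M}, M→{L}; union {F, G, L, M}; ε-closure = {E, F, G, K, L, M}.
Read 'z': E→{E, H, M}, F→{M}, G→{F, H}, K→{E, L, M}, L→∅, M→{M}; union {E, F, H, L, M}; ε-closure = {E, F, H, K, L, M}.
The final set {E, F, H, K, L, M} contains the accepting states F, H, M.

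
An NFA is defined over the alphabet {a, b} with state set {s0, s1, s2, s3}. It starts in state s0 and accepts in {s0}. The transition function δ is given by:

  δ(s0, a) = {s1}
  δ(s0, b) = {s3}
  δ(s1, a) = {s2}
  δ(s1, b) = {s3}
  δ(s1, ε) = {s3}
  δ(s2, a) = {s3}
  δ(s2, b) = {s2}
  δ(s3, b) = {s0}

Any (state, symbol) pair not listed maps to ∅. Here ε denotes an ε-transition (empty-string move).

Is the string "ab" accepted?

Yes

Start in {s0}.
Read 'a': s0→{s1}; union {s1}; ε-closure = {s1, s3}.
Read 'b': s1→{s3}, s3→{s0}; now {s0, s3}.
The final set {s0, s3} contains the accepting state s0.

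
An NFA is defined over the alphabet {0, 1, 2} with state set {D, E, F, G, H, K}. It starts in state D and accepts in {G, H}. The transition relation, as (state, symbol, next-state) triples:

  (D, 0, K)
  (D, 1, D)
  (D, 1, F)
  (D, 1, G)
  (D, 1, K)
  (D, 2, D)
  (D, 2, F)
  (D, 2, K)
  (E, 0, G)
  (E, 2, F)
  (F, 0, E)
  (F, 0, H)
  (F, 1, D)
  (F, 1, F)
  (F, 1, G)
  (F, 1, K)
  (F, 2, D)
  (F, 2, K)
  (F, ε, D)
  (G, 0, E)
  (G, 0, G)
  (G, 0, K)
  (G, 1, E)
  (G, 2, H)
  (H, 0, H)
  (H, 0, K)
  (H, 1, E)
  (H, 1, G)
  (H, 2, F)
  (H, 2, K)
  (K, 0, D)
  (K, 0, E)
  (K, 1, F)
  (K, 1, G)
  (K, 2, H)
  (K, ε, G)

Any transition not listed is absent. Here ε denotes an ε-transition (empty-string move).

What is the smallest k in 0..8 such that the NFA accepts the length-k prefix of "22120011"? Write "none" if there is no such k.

Start in {D}.
Read '2': {D} → {D, F, G, K}.
None of the earlier sets intersect F, but {D, F, G, K} does.

1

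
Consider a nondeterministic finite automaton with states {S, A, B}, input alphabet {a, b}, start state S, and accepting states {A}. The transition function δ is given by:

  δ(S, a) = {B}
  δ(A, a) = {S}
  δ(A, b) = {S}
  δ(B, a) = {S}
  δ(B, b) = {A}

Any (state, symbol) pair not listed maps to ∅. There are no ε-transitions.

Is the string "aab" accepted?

No

Start in {S}.
Read 'a': {S} → {B}.
Read 'a': {B} → {S}.
Read 'b': {S} → ∅.
The final set ∅ contains no accepting state.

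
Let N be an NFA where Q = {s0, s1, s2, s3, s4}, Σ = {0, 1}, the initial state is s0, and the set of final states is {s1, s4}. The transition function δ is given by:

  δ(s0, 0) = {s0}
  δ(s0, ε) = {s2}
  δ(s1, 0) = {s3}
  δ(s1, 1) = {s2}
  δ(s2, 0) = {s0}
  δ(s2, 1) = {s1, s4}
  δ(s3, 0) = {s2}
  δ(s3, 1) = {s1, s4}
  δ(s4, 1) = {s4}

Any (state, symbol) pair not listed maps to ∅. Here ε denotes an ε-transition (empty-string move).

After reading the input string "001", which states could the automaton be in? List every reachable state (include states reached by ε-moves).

{s1, s4}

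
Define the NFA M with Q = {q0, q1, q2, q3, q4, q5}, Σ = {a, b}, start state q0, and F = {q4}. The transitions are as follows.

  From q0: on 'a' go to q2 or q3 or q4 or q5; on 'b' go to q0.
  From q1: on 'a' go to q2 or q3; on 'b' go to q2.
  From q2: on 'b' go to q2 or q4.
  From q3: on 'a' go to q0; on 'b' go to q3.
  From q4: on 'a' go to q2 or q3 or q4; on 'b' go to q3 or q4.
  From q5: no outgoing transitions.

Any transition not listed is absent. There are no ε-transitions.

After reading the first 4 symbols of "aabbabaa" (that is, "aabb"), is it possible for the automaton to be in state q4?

Yes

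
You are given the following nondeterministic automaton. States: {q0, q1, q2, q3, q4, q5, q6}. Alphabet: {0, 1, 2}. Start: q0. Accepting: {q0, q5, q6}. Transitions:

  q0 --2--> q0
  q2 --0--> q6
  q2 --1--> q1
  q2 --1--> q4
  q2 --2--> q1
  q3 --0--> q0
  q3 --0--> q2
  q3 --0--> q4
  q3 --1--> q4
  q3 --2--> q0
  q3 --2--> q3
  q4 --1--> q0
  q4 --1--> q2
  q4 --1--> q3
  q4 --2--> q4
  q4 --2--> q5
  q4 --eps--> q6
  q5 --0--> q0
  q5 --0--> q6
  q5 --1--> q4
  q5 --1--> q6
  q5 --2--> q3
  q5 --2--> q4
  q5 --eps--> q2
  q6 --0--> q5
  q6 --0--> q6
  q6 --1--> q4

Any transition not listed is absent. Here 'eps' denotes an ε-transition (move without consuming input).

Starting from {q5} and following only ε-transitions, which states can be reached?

Begin with {q5}.
ε-move q5 → q2; add q2.

{q2, q5}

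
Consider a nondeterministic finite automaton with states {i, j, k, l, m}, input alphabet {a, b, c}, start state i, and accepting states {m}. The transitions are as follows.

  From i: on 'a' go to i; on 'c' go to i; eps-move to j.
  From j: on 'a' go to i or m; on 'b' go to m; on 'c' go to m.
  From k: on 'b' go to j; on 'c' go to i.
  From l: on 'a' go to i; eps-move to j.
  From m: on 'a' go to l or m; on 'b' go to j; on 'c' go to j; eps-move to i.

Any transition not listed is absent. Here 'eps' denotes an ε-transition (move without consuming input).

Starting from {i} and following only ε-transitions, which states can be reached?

Begin with {i}.
ε-move i → j; add j.

{i, j}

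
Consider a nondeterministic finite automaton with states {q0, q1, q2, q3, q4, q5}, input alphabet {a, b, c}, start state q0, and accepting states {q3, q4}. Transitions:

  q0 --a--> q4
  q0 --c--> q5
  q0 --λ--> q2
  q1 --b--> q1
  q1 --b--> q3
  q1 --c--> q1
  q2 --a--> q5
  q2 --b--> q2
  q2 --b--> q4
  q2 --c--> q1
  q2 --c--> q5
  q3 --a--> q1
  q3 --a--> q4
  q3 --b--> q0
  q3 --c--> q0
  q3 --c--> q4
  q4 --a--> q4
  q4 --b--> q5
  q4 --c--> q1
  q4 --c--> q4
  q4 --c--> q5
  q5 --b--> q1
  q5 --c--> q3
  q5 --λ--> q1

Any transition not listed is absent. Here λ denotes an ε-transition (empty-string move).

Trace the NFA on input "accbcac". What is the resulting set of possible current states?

{q1, q3, q4, q5}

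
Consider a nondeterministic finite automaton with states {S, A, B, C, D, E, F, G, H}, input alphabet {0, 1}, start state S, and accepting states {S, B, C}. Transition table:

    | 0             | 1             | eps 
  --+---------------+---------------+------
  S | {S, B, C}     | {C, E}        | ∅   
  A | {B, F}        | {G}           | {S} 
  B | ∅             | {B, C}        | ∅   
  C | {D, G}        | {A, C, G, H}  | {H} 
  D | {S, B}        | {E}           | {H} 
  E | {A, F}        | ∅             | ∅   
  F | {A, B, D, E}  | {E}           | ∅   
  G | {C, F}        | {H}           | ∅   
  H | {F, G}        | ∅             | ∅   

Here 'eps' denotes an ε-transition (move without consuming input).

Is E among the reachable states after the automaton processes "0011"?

Yes

Start in {S}.
Read '0': {S} → {S, B, C, H}.
Read '0': {S, B, C, H} → {S, B, C, D, F, G, H}.
Read '1': {S, B, C, D, F, G, H} → {S, A, B, C, E, G, H}.
Read '1': {S, A, B, C, E, G, H} → {S, A, B, C, E, G, H}.
State E is in {S, A, B, C, E, G, H}.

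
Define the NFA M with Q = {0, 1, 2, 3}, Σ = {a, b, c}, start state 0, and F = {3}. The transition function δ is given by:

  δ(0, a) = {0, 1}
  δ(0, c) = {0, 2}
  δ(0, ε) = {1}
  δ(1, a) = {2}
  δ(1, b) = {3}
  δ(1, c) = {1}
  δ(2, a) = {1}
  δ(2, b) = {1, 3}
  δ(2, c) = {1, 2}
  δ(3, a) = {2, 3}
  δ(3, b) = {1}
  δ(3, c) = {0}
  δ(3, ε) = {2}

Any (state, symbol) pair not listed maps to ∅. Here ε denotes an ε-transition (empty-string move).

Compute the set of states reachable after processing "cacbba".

{1, 2, 3}

Start: ε-closure({0}) = {0, 1}.
Read 'c': 0→{0, 2}, 1→{1}; now {0, 1, 2}.
Read 'a': 0→{0, 1}, 1→{2}, 2→{1}; now {0, 1, 2}.
Read 'c': 0→{0, 2}, 1→{1}, 2→{1, 2}; now {0, 1, 2}.
Read 'b': 0→∅, 1→{3}, 2→{1, 3}; union {1, 3}; ε-closure = {1, 2, 3}.
Read 'b': 1→{3}, 2→{1, 3}, 3→{1}; union {1, 3}; ε-closure = {1, 2, 3}.
Read 'a': 1→{2}, 2→{1}, 3→{2, 3}; now {1, 2, 3}.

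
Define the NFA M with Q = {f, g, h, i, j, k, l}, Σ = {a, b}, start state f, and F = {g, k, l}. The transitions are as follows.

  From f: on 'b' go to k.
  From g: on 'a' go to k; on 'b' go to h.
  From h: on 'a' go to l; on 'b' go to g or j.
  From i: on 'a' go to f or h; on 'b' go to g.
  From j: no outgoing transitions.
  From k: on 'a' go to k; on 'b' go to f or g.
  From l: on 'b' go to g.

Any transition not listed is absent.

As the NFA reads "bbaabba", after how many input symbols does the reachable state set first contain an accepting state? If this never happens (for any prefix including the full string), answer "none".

1

Start in {f}.
Read 'b': {f} → {k}.
None of the earlier sets intersect F, but {k} does.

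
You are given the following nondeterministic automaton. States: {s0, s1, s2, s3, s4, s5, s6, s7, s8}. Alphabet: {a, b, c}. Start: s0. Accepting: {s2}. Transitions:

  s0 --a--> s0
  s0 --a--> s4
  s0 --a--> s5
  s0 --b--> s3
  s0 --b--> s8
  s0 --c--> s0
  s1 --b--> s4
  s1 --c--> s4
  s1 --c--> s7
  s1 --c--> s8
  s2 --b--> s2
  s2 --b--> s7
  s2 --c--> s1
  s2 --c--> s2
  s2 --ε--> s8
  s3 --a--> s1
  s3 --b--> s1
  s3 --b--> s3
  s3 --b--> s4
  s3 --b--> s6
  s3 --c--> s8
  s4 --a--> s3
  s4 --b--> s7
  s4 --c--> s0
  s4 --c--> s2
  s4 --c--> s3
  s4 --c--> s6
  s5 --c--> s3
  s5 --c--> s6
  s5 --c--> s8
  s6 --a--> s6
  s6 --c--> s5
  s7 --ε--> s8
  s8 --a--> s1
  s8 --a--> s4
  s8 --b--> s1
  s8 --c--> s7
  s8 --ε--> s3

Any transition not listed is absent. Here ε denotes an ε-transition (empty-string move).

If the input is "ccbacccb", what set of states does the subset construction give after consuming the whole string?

{s1, s2, s3, s4, s6, s7, s8}

Start in {s0}.
Read 'c': {s0} → {s0}.
Read 'c': {s0} → {s0}.
Read 'b': {s0} → {s3, s8}.
Read 'a': {s3, s8} → {s1, s4}.
Read 'c': {s1, s4} → {s0, s2, s3, s4, s6, s7, s8}.
Read 'c': {s0, s2, s3, s4, s6, s7, s8} → {s0, s1, s2, s3, s5, s6, s7, s8}.
Read 'c': {s0, s1, s2, s3, s5, s6, s7, s8} → {s0, s1, s2, s3, s4, s5, s6, s7, s8}.
Read 'b': {s0, s1, s2, s3, s4, s5, s6, s7, s8} → {s1, s2, s3, s4, s6, s7, s8}.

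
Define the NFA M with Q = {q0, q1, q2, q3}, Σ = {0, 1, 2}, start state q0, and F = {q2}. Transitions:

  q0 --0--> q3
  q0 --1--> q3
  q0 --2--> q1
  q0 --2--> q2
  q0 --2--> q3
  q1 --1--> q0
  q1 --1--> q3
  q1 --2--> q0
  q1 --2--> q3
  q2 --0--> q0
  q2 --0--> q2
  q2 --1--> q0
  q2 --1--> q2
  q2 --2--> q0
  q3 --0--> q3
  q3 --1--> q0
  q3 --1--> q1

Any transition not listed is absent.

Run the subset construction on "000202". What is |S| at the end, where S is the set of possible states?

0

Start in {q0}.
Read '0': {q0} → {q3}.
Read '0': {q3} → {q3}.
Read '0': {q3} → {q3}.
Read '2': {q3} → ∅.
The set is empty and remains empty for the remaining 2 symbols.
That set has 0 states.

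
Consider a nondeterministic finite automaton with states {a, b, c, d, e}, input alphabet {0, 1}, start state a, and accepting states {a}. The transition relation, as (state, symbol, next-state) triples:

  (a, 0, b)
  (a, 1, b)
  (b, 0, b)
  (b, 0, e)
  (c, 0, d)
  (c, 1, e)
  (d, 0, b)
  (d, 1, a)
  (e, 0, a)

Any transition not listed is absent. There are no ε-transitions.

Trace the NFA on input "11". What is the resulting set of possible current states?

Start in {a}.
Read '1': a→{b}; now {b}.
Read '1': b→∅; now ∅.

∅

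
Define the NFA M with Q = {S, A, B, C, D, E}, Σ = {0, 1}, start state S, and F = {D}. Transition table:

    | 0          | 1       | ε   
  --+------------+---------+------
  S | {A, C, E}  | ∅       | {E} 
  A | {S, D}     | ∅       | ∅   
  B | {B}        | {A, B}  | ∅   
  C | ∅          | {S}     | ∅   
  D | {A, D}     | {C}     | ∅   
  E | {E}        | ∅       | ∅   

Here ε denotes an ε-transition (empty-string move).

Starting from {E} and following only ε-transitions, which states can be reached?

{E}

Begin with {E}.
No ε-moves leave this set, so the closure equals the set itself.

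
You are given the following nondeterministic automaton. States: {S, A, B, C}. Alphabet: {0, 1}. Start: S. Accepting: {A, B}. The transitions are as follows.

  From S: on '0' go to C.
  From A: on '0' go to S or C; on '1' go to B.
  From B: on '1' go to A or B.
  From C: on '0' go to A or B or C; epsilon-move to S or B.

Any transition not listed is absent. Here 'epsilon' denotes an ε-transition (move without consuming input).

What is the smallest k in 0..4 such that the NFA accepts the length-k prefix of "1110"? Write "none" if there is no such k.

none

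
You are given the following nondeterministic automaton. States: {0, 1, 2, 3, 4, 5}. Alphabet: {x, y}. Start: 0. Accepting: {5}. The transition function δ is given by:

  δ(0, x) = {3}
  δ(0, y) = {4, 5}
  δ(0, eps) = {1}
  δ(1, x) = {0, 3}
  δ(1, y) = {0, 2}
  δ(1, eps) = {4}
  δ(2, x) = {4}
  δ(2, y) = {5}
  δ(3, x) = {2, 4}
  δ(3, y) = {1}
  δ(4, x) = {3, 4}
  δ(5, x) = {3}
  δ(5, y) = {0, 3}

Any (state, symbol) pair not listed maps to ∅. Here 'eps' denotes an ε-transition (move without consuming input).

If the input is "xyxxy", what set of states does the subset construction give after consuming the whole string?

Start: ε-closure({0}) = {0, 1, 4}.
Read 'x': 0→{3}, 1→{0, 3}, 4→{3, 4}; union {0, 3, 4}; ε-closure = {0, 1, 3, 4}.
Read 'y': 0→{4, 5}, 1→{0, 2}, 3→{1}, 4→∅; now {0, 1, 2, 4, 5}.
Read 'x': 0→{3}, 1→{0, 3}, 2→{4}, 4→{3, 4}, 5→{3}; union {0, 3, 4}; ε-closure = {0, 1, 3, 4}.
Read 'x': 0→{3}, 1→{0, 3}, 3→{2, 4}, 4→{3, 4}; union {0, 2, 3, 4}; ε-closure = {0, 1, 2, 3, 4}.
Read 'y': 0→{4, 5}, 1→{0, 2}, 2→{5}, 3→{1}, 4→∅; now {0, 1, 2, 4, 5}.

{0, 1, 2, 4, 5}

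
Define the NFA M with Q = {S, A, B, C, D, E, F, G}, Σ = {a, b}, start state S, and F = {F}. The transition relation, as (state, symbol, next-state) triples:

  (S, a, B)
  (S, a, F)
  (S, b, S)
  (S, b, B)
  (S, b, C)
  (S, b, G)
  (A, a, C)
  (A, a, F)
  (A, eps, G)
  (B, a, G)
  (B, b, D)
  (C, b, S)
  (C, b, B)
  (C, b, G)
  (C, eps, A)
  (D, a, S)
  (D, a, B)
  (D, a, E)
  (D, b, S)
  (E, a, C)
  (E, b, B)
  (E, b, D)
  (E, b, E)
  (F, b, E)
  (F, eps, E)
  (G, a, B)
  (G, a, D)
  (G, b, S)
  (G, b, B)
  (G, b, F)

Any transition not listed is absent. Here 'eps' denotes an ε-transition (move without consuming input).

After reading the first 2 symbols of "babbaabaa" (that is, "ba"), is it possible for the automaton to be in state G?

Yes

Start in {S}.
Read 'b': S→{S, B, C, G}; union {S, B, C, G}; ε-closure = {S, A, B, C, G}.
Read 'a': S→{B, F}, A→{C, F}, B→{G}, C→∅, G→{B, D}; union {B, C, D, F, G}; ε-closure = {A, B, C, D, E, F, G}.
State G is in {A, B, C, D, E, F, G}.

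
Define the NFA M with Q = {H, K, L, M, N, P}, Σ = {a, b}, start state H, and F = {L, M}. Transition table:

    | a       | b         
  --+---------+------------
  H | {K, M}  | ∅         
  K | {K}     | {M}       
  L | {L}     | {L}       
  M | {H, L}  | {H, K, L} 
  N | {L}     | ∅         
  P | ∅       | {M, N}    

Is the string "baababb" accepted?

No

Start in {H}.
Read 'b': H→∅; now ∅.
The set is empty and remains empty for the remaining 6 symbols.
The final set ∅ contains no accepting state.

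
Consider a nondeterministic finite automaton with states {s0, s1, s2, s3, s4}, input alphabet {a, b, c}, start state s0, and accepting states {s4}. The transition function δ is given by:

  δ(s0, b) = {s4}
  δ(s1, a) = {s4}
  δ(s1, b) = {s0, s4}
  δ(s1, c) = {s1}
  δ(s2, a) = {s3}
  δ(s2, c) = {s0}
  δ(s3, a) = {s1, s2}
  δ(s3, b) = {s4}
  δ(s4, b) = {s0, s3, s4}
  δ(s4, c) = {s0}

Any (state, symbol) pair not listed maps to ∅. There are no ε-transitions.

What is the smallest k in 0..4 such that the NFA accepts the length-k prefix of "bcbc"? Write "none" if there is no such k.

Start in {s0}.
Read 'b': s0→{s4}; now {s4}.
None of the earlier sets intersect F, but {s4} does.

1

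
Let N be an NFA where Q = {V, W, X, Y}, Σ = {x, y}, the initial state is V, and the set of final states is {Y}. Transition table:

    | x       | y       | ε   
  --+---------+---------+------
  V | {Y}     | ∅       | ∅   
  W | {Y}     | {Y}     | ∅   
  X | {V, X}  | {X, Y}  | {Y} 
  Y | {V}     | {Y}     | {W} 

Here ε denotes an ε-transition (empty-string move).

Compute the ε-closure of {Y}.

Begin with {Y}.
ε-move Y → W; add W.

{W, Y}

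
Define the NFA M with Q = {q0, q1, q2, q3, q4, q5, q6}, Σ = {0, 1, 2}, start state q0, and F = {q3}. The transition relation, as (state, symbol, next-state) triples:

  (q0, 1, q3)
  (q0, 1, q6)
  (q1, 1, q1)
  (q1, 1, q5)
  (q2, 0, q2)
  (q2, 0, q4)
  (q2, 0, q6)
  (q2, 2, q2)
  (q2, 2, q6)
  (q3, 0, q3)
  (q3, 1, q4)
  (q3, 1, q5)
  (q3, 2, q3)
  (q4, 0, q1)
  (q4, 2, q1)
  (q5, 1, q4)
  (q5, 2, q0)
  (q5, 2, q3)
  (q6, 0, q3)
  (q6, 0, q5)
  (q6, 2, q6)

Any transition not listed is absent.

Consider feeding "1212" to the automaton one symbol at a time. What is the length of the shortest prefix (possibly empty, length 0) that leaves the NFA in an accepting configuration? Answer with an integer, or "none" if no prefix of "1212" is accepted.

1

Start in {q0}.
Read '1': {q0} → {q3, q6}.
None of the earlier sets intersect F, but {q3, q6} does.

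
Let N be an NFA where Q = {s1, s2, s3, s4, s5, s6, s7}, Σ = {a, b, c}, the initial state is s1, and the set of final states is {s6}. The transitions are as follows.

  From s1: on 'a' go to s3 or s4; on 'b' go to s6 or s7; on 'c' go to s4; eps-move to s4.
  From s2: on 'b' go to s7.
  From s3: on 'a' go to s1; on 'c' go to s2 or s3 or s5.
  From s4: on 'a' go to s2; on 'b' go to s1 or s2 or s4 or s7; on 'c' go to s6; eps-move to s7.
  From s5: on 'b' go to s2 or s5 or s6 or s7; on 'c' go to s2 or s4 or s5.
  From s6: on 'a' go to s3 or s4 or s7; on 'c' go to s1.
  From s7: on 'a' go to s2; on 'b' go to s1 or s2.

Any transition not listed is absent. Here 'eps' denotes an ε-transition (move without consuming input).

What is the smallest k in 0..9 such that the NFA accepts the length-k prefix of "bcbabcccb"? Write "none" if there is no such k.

1

Start: ε-closure({s1}) = {s1, s4, s7}.
Read 'b': s1→{s6, s7}, s4→{s1, s2, s4, s7}, s7→{s1, s2}; now {s1, s2, s4, s6, s7}.
None of the earlier sets intersect F, but {s1, s2, s4, s6, s7} does.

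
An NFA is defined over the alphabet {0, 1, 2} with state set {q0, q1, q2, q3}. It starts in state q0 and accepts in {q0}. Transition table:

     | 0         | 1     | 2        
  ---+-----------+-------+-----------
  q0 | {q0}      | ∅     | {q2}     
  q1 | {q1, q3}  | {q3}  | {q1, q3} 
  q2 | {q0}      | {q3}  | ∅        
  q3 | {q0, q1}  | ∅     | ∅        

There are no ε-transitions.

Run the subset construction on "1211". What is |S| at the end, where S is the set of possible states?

0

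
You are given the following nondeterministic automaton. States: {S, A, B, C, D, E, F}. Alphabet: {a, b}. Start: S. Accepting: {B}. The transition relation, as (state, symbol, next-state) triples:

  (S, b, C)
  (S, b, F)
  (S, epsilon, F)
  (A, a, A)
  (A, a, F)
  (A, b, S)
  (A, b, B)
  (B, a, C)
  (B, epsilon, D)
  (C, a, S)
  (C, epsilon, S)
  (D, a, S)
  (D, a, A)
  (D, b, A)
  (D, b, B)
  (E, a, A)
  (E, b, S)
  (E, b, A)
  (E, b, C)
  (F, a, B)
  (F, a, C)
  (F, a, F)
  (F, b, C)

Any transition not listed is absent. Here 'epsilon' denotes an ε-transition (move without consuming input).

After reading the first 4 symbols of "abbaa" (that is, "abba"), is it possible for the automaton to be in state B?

Yes

Start: ε-closure({S}) = {S, F}.
Read 'a': {S, F} → {S, B, C, D, F}.
Read 'b': {S, B, C, D, F} → {S, A, B, C, D, F}.
Read 'b': {S, A, B, C, D, F} → {S, A, B, C, D, F}.
Read 'a': {S, A, B, C, D, F} → {S, A, B, C, D, F}.
State B is in {S, A, B, C, D, F}.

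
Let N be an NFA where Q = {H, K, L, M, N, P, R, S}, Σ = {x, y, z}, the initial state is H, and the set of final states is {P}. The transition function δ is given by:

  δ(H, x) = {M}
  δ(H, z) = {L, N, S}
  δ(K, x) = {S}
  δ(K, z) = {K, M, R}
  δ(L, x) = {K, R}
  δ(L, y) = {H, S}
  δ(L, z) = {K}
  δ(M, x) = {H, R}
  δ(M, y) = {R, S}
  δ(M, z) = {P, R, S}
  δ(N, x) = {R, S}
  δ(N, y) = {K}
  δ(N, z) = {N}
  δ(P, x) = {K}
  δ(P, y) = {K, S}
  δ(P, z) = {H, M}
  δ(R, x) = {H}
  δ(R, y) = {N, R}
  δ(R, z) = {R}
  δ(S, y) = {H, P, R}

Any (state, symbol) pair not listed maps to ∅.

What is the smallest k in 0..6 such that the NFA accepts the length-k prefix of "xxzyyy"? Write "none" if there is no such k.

Start in {H}.
Read 'x': {H} → {M}.
Read 'x': {M} → {H, R}.
Read 'z': {H, R} → {L, N, R, S}.
Read 'y': {L, N, R, S} → {H, K, N, P, R, S}.
None of the earlier sets intersect F, but {H, K, N, P, R, S} does.

4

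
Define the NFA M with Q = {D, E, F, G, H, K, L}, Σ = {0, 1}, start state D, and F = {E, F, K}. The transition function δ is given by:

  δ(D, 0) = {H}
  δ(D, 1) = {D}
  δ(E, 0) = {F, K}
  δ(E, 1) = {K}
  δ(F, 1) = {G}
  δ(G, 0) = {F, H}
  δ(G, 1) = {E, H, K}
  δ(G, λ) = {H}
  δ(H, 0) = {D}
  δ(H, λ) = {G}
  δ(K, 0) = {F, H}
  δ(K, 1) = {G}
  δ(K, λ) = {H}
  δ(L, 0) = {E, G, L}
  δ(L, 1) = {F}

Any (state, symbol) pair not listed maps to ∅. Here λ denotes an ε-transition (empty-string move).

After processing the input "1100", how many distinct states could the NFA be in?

4

Start in {D}.
Read '1': {D} → {D}.
Read '1': {D} → {D}.
Read '0': {D} → {G, H}.
Read '0': {G, H} → {D, F, G, H}.
That set has 4 states.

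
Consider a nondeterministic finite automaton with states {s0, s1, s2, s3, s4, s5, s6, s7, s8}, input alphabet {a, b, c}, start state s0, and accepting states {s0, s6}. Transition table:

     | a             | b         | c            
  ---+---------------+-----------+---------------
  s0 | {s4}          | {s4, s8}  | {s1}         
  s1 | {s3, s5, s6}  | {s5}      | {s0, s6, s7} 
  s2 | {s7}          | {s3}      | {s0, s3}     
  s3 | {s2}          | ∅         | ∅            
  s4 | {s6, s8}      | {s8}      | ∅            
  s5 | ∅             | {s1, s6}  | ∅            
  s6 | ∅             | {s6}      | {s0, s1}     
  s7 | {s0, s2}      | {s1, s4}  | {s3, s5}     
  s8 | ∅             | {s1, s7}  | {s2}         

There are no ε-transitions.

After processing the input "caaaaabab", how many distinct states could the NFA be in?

Start in {s0}.
Read 'c': s0→{s1}; now {s1}.
Read 'a': s1→{s3, s5, s6}; now {s3, s5, s6}.
Read 'a': s3→{s2}, s5→∅, s6→∅; now {s2}.
Read 'a': s2→{s7}; now {s7}.
Read 'a': s7→{s0, s2}; now {s0, s2}.
Read 'a': s0→{s4}, s2→{s7}; now {s4, s7}.
Read 'b': s4→{s8}, s7→{s1, s4}; now {s1, s4, s8}.
Read 'a': s1→{s3, s5, s6}, s4→{s6, s8}, s8→∅; now {s3, s5, s6, s8}.
Read 'b': s3→∅, s5→{s1, s6}, s6→{s6}, s8→{s1, s7}; now {s1, s6, s7}.
That set has 3 states.

3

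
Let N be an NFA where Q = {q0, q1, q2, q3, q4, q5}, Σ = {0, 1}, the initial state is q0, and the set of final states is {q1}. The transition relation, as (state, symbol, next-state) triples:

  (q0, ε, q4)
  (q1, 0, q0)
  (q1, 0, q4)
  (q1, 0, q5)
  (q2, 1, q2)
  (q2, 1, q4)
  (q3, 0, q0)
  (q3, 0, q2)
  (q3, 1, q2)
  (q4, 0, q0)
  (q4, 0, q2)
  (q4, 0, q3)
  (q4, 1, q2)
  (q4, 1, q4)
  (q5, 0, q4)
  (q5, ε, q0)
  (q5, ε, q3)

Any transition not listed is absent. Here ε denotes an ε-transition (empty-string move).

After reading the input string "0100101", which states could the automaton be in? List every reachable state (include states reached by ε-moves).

{q2, q4}

Start: ε-closure({q0}) = {q0, q4}.
Read '0': q0→∅, q4→{q0, q2, q3}; union {q0, q2, q3}; ε-closure = {q0, q2, q3, q4}.
Read '1': q0→∅, q2→{q2, q4}, q3→{q2}, q4→{q2, q4}; now {q2, q4}.
Read '0': q2→∅, q4→{q0, q2, q3}; union {q0, q2, q3}; ε-closure = {q0, q2, q3, q4}.
Read '0': q0→∅, q2→∅, q3→{q0, q2}, q4→{q0, q2, q3}; union {q0, q2, q3}; ε-closure = {q0, q2, q3, q4}.
Read '1': q0→∅, q2→{q2, q4}, q3→{q2}, q4→{q2, q4}; now {q2, q4}.
Read '0': q2→∅, q4→{q0, q2, q3}; union {q0, q2, q3}; ε-closure = {q0, q2, q3, q4}.
Read '1': q0→∅, q2→{q2, q4}, q3→{q2}, q4→{q2, q4}; now {q2, q4}.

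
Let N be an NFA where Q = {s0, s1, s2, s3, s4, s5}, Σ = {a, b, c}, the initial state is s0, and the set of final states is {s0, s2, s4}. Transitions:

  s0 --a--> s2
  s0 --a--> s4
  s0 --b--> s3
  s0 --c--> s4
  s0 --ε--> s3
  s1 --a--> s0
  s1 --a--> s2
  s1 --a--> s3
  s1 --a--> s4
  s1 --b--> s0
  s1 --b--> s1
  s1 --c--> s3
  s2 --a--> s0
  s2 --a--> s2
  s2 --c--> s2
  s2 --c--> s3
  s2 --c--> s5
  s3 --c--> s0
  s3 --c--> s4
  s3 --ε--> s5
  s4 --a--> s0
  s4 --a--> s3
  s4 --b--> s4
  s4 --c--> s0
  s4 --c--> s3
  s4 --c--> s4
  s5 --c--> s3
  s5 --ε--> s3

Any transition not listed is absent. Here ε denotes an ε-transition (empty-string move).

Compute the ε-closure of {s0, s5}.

{s0, s3, s5}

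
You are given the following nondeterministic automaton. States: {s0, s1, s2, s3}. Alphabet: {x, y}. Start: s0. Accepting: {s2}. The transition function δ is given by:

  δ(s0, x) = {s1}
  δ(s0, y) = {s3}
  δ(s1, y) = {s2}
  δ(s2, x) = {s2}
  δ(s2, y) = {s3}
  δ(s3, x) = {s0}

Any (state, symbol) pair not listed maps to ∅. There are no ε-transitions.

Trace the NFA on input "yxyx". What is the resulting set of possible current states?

{s0}

Start in {s0}.
Read 'y': s0→{s3}; now {s3}.
Read 'x': s3→{s0}; now {s0}.
Read 'y': s0→{s3}; now {s3}.
Read 'x': s3→{s0}; now {s0}.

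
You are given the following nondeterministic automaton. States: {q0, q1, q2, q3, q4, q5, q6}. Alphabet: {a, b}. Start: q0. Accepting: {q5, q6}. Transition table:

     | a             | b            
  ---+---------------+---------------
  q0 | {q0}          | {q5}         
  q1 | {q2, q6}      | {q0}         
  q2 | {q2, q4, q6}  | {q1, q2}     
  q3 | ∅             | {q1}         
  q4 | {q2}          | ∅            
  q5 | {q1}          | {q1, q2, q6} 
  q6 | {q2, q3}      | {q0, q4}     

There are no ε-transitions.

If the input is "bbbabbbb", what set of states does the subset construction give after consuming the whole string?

{q0, q1, q2, q4, q5, q6}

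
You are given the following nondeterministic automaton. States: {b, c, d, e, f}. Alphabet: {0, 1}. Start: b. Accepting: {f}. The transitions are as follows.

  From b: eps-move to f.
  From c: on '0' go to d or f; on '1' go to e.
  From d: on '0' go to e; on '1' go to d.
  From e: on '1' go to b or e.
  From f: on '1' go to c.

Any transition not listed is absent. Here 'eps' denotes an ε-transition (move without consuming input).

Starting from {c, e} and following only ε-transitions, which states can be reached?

{c, e}

Begin with {c, e}.
No ε-moves leave this set, so the closure equals the set itself.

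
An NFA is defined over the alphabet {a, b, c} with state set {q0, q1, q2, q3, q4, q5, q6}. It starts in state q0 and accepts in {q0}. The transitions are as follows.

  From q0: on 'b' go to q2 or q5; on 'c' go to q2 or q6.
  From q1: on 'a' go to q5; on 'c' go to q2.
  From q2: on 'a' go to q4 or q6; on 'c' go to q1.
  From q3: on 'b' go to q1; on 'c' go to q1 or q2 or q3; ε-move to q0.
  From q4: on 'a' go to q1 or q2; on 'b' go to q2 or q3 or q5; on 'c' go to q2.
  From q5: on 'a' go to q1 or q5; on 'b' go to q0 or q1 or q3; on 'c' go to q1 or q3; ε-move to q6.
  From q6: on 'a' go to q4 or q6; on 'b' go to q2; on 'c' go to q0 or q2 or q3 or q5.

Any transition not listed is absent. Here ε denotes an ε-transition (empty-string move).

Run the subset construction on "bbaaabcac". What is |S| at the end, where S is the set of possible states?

Start in {q0}.
Read 'b': {q0} → {q2, q5, q6}.
Read 'b': {q2, q5, q6} → {q0, q1, q2, q3}.
Read 'a': {q0, q1, q2, q3} → {q4, q5, q6}.
Read 'a': {q4, q5, q6} → {q1, q2, q4, q5, q6}.
Read 'a': {q1, q2, q4, q5, q6} → {q1, q2, q4, q5, q6}.
Read 'b': {q1, q2, q4, q5, q6} → {q0, q1, q2, q3, q5, q6}.
Read 'c': {q0, q1, q2, q3, q5, q6} → {q0, q1, q2, q3, q5, q6}.
Read 'a': {q0, q1, q2, q3, q5, q6} → {q1, q4, q5, q6}.
Read 'c': {q1, q4, q5, q6} → {q0, q1, q2, q3, q5, q6}.
That set has 6 states.

6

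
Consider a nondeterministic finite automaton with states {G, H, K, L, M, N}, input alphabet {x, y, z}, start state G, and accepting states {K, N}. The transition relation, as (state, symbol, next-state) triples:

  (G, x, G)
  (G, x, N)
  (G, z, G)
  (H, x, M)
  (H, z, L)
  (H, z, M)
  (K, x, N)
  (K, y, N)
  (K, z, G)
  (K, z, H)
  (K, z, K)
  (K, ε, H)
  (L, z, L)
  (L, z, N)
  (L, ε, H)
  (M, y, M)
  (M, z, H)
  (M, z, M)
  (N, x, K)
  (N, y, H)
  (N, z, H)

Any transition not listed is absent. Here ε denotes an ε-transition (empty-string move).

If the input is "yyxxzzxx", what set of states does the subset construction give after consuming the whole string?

Start in {G}.
Read 'y': G→∅; now ∅.
The set is empty and remains empty for the remaining 7 symbols.

∅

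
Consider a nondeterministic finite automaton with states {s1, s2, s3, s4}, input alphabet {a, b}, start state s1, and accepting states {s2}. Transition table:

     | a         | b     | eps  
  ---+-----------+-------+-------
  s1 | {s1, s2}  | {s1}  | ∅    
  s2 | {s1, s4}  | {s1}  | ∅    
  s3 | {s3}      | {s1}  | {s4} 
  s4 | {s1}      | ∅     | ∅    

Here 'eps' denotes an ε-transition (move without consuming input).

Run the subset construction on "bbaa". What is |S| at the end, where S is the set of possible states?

3

Start in {s1}.
Read 'b': {s1} → {s1}.
Read 'b': {s1} → {s1}.
Read 'a': {s1} → {s1, s2}.
Read 'a': {s1, s2} → {s1, s2, s4}.
That set has 3 states.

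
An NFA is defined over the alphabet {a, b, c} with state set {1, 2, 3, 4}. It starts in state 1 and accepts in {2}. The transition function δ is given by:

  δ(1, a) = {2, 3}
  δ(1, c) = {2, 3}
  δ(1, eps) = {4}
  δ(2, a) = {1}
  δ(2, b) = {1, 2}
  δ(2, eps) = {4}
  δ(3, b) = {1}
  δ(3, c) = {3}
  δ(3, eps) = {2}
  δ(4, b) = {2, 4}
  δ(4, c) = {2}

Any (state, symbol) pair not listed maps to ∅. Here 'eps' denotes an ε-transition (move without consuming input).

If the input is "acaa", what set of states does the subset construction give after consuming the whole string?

{2, 3, 4}

Start: ε-closure({1}) = {1, 4}.
Read 'a': 1→{2, 3}, 4→∅; union {2, 3}; ε-closure = {2, 3, 4}.
Read 'c': 2→∅, 3→{3}, 4→{2}; union {2, 3}; ε-closure = {2, 3, 4}.
Read 'a': 2→{1}, 3→∅, 4→∅; union {1}; ε-closure = {1, 4}.
Read 'a': 1→{2, 3}, 4→∅; union {2, 3}; ε-closure = {2, 3, 4}.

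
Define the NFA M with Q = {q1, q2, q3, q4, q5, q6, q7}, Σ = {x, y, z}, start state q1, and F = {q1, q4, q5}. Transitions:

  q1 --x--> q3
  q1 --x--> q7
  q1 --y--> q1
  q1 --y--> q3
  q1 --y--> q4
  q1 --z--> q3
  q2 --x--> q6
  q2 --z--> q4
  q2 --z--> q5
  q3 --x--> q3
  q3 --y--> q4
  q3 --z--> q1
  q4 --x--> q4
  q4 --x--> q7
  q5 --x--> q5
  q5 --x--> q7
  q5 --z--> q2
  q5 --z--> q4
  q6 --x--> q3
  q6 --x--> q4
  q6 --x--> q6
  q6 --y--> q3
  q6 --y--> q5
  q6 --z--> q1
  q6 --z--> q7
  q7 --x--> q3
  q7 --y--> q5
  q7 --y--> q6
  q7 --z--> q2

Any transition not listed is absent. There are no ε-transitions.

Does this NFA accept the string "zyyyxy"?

No

Start in {q1}.
Read 'z': q1→{q3}; now {q3}.
Read 'y': q3→{q4}; now {q4}.
Read 'y': q4→∅; now ∅.
The set is empty and remains empty for the remaining 3 symbols.
The final set ∅ contains no accepting state.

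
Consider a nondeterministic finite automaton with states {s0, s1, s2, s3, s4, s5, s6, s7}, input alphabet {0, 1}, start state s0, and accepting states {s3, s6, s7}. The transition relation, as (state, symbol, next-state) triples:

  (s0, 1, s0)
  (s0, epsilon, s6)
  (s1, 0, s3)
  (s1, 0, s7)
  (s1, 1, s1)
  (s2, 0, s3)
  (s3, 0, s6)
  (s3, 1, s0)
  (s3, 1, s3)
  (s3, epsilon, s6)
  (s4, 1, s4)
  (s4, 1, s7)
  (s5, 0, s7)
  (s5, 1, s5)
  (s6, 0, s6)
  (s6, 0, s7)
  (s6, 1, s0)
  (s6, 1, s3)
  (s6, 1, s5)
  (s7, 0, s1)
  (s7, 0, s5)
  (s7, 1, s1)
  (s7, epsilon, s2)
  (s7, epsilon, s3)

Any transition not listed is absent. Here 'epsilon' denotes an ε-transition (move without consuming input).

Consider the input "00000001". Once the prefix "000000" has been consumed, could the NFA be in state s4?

Start: ε-closure({s0}) = {s0, s6}.
Read '0': {s0, s6} → {s2, s3, s6, s7}.
Read '0': {s2, s3, s6, s7} → {s1, s2, s3, s5, s6, s7}.
Read '0': {s1, s2, s3, s5, s6, s7} → {s1, s2, s3, s5, s6, s7}.
Read '0': {s1, s2, s3, s5, s6, s7} → {s1, s2, s3, s5, s6, s7}.
Read '0': {s1, s2, s3, s5, s6, s7} → {s1, s2, s3, s5, s6, s7}.
Read '0': {s1, s2, s3, s5, s6, s7} → {s1, s2, s3, s5, s6, s7}.
State s4 is not in {s1, s2, s3, s5, s6, s7}.

No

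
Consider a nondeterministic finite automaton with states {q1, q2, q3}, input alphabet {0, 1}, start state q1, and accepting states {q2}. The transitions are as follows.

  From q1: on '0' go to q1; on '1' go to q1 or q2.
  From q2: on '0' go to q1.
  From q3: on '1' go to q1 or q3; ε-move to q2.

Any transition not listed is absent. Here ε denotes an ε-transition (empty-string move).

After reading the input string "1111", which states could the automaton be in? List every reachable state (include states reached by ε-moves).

{q1, q2}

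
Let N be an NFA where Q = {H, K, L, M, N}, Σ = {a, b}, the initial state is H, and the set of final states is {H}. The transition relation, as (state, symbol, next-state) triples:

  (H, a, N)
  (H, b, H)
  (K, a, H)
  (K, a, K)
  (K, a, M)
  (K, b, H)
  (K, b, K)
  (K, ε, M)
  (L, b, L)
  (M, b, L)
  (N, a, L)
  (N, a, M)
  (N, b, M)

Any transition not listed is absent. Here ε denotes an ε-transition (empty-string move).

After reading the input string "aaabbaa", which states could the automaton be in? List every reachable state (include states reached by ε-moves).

∅

Start in {H}.
Read 'a': H→{N}; now {N}.
Read 'a': N→{L, M}; now {L, M}.
Read 'a': L→∅, M→∅; now ∅.
The set is empty and remains empty for the remaining 4 symbols.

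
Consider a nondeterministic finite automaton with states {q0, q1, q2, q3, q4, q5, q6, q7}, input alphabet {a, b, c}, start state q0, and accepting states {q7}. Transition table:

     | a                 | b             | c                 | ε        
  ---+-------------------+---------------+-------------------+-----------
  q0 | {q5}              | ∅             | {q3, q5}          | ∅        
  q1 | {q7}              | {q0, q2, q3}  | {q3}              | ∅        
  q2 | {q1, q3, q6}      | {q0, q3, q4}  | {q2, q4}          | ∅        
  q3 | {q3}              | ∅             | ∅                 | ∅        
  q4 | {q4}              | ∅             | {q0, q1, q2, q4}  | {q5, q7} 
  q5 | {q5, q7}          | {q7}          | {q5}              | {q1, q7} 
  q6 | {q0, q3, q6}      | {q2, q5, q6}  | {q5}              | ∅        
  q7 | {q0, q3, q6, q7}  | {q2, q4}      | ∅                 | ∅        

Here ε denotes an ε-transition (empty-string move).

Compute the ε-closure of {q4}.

{q1, q4, q5, q7}

Begin with {q4}.
ε-move q4 → q5; add q5.
ε-move q4 → q7; add q7.
ε-move q5 → q1; add q1.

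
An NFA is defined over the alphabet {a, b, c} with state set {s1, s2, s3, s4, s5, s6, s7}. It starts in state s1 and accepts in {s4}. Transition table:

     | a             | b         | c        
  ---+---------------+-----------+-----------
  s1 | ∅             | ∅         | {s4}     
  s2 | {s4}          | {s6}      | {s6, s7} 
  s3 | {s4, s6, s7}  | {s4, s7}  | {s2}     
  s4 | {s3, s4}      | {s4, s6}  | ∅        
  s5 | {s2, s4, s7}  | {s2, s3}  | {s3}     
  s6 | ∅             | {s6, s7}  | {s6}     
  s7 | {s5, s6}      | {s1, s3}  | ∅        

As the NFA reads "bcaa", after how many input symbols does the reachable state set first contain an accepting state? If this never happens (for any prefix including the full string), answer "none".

Start in {s1}.
Read 'b': {s1} → ∅.
The set is empty and remains empty for the remaining 3 symbols.
No reachable set along the way intersects F.

none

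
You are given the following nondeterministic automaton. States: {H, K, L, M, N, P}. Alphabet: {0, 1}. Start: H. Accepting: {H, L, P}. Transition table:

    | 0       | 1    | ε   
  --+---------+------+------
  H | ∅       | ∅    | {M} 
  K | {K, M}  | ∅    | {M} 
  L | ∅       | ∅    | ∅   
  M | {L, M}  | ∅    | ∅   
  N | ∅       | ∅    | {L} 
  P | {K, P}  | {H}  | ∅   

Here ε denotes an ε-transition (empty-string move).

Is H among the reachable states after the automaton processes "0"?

No

Start: ε-closure({H}) = {H, M}.
Read '0': {H, M} → {L, M}.
State H is not in {L, M}.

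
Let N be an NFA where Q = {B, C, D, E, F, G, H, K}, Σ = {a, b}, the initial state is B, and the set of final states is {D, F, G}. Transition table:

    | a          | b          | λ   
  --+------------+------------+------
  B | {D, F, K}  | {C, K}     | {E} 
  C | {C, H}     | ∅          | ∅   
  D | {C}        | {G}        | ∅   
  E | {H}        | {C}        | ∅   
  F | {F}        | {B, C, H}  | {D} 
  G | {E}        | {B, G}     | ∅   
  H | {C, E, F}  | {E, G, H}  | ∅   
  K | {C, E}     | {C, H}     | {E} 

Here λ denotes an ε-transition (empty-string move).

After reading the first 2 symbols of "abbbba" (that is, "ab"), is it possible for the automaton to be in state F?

No

Start: ε-closure({B}) = {B, E}.
Read 'a': {B, E} → {D, E, F, H, K}.
Read 'b': {D, E, F, H, K} → {B, C, E, G, H}.
State F is not in {B, C, E, G, H}.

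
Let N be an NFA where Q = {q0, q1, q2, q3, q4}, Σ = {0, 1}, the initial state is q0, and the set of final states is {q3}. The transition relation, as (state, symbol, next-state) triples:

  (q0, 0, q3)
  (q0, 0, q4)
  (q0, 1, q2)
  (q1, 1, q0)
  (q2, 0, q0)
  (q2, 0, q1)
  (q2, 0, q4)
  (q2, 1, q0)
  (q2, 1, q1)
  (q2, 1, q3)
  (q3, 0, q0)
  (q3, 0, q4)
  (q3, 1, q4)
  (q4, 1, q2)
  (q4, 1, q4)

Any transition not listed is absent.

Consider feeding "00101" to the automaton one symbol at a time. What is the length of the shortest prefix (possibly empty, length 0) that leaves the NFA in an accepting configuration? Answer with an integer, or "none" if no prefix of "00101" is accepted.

Start in {q0}.
Read '0': q0→{q3, q4}; now {q3, q4}.
None of the earlier sets intersect F, but {q3, q4} does.

1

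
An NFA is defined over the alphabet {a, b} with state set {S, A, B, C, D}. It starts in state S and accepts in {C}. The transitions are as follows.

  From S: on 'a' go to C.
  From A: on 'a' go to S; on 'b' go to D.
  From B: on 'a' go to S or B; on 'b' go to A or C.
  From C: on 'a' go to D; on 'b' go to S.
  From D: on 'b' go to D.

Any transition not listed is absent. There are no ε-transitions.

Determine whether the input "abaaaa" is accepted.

No

Start in {S}.
Read 'a': {S} → {C}.
Read 'b': {C} → {S}.
Read 'a': {S} → {C}.
Read 'a': {C} → {D}.
Read 'a': {D} → ∅.
The set is empty and remains empty for the remaining 1 symbol.
The final set ∅ contains no accepting state.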